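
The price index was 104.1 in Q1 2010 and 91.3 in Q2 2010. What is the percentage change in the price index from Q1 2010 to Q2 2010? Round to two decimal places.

-12.30%

Change = (91.3 − 104.1) / 104.1 × 100
       = -12.8 / 104.1 × 100 = -12.2959%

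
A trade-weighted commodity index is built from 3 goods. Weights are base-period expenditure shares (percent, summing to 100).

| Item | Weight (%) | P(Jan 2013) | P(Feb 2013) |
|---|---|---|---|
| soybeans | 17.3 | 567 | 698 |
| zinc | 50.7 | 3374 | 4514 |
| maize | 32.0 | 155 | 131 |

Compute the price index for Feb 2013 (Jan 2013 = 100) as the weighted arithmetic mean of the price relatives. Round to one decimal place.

soybeans: 17.3 × (698/567) = 17.3 × 1.231041 = 21.2970
zinc: 50.7 × (4514/3374) = 50.7 × 1.337878 = 67.8304
maize: 32.0 × (131/155) = 32.0 × 0.845161 = 27.0452
Index = Σ wᵢ·(p₁ᵢ/p₀ᵢ) = 21.2970 + 67.8304 + 27.0452 = 116.1726

116.2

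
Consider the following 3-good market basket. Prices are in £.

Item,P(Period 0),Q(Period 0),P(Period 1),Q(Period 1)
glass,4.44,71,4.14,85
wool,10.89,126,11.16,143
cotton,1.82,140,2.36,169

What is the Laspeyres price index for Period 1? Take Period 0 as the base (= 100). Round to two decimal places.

Laspeyres price index uses base-period quantities as weights.
ΣP(Period 1)·Q(Period 0) = 4.14×71 + 11.16×126 + 2.36×140 = 293.94 + 1406.16 + 330.4 = 2030.5
ΣP(Period 0)·Q(Period 0) = 4.44×71 + 10.89×126 + 1.82×140 = 315.24 + 1372.14 + 254.8 = 1942.18
Index = 2030.5 / 1942.18 × 100 = 104.5475

104.55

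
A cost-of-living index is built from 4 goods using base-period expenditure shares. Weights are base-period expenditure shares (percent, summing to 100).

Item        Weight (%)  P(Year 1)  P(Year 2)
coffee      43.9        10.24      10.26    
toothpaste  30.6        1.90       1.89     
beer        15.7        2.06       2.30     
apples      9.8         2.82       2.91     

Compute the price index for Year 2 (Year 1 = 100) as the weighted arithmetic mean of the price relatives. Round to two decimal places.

102.07

coffee: 43.9 × (10.26/10.24) = 43.9 × 1.001953 = 43.9857
toothpaste: 30.6 × (1.89/1.90) = 30.6 × 0.994737 = 30.4389
beer: 15.7 × (2.30/2.06) = 15.7 × 1.116505 = 17.5291
apples: 9.8 × (2.91/2.82) = 9.8 × 1.031915 = 10.1128
Index = Σ wᵢ·(p₁ᵢ/p₀ᵢ) = 43.9857 + 30.4389 + 17.5291 + 10.1128 = 102.0666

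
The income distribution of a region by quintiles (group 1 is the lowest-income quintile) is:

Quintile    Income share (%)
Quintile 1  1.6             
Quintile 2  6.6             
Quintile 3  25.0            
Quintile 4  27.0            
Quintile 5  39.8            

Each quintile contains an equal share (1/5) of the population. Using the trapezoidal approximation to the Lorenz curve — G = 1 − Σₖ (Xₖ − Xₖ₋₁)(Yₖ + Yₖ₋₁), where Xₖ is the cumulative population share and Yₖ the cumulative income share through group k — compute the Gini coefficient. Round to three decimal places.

Cumulative income shares Yₖ: 0.0160, 0.0820, 0.3320, 0.6020, 1.0000
Σ (Xₖ−Xₖ₋₁)(Yₖ+Yₖ₋₁) = (1/5)(0.0160+0.0000) + (1/5)(0.0820+0.0160) + (1/5)(0.3320+0.0820) + (1/5)(0.6020+0.3320) + (1/5)(1.0000+0.6020)
  = 0.0032 + 0.0196 + 0.0828 + 0.1868 + 0.3204 = 0.6128
G = 1 − 0.6128 = 0.3872

0.387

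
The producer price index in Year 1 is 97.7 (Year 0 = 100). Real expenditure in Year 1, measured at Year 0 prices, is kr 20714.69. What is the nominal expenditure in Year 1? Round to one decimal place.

Nominal = Real × (Index/100) = 20714.69 × (97.7/100)
        = 20714.69 × 0.977 = 20238.2521

20238.3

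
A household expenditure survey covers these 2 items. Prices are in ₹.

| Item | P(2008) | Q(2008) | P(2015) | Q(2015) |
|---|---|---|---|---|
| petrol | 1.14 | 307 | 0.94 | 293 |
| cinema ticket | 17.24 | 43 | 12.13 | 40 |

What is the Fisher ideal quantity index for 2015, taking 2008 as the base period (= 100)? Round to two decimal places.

Laspeyres component (base-period weights):
ΣP(2008)Q(2015) = 1.14×293 + 17.24×40 = 334.02 + 689.6 = 1023.62
ΣP(2008)Q(2008) = 1.14×307 + 17.24×43 = 349.98 + 741.32 = 1091.3
L = 1023.62 / 1091.3 × 100 = 93.7982
Paasche component (current-period weights):
ΣP(2015)Q(2015) = 0.94×293 + 12.13×40 = 275.42 + 485.2 = 760.62
ΣP(2015)Q(2008) = 0.94×307 + 12.13×43 = 288.58 + 521.59 = 810.17
P = 760.62 / 810.17 × 100 = 93.8840
Fisher = √(L × P) = √(93.7982 × 93.8840) = 93.8411

93.84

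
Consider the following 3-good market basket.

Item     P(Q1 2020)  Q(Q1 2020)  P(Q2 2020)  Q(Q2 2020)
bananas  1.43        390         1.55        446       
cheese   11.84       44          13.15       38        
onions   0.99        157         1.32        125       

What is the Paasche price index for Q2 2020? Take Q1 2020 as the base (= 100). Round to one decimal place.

Paasche price index uses current-period quantities as weights.
ΣP(Q2 2020)·Q(Q2 2020) = 1.55×446 + 13.15×38 + 1.32×125 = 691.3 + 499.7 + 165 = 1356
ΣP(Q1 2020)·Q(Q2 2020) = 1.43×446 + 11.84×38 + 0.99×125 = 637.78 + 449.92 + 123.75 = 1211.45
Index = 1356 / 1211.45 × 100 = 111.9320

111.9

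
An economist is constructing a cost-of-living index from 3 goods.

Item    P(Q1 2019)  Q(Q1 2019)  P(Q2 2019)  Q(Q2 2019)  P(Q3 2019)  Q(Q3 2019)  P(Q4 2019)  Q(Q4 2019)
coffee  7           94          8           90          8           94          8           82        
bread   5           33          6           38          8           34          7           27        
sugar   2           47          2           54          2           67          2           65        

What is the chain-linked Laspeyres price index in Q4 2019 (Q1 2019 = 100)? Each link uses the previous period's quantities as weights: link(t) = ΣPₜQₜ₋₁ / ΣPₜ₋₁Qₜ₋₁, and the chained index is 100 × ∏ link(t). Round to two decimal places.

Link Q1 2019→Q2 2019:
ΣP(Q2 2019)Q(Q1 2019) = 8×94 + 6×33 + 2×47 = 752 + 198 + 94 = 1044
ΣP(Q1 2019)Q(Q1 2019) = 7×94 + 5×33 + 2×47 = 658 + 165 + 94 = 917
link = 1044/917 = 1.138495
Link Q2 2019→Q3 2019:
ΣP(Q3 2019)Q(Q2 2019) = 8×90 + 8×38 + 2×54 = 720 + 304 + 108 = 1132
ΣP(Q2 2019)Q(Q2 2019) = 8×90 + 6×38 + 2×54 = 720 + 228 + 108 = 1056
link = 1132/1056 = 1.071970
Link Q3 2019→Q4 2019:
ΣP(Q4 2019)Q(Q3 2019) = 8×94 + 7×34 + 2×67 = 752 + 238 + 134 = 1124
ΣP(Q3 2019)Q(Q3 2019) = 8×94 + 8×34 + 2×67 = 752 + 272 + 134 = 1158
link = 1124/1158 = 0.970639
Chained index = 100 × 1.138495 × 1.071970 × 0.970639 = 118.4599

118.46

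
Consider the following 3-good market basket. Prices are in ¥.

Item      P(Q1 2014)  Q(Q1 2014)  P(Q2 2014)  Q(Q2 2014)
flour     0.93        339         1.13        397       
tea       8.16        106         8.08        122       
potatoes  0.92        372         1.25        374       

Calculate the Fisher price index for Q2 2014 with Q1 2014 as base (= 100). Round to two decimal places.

Laspeyres component (base-period weights):
ΣP(Q2 2014)Q(Q1 2014) = 1.13×339 + 8.08×106 + 1.25×372 = 383.07 + 856.48 + 465 = 1704.55
ΣP(Q1 2014)Q(Q1 2014) = 0.93×339 + 8.16×106 + 0.92×372 = 315.27 + 864.96 + 342.24 = 1522.47
L = 1704.55 / 1522.47 × 100 = 111.9595
Paasche component (current-period weights):
ΣP(Q2 2014)Q(Q2 2014) = 1.13×397 + 8.08×122 + 1.25×374 = 448.61 + 985.76 + 467.5 = 1901.87
ΣP(Q1 2014)Q(Q2 2014) = 0.93×397 + 8.16×122 + 0.92×374 = 369.21 + 995.52 + 344.08 = 1708.81
P = 1901.87 / 1708.81 × 100 = 111.2979
Fisher = √(L × P) = √(111.9595 × 111.2979) = 111.6282

111.63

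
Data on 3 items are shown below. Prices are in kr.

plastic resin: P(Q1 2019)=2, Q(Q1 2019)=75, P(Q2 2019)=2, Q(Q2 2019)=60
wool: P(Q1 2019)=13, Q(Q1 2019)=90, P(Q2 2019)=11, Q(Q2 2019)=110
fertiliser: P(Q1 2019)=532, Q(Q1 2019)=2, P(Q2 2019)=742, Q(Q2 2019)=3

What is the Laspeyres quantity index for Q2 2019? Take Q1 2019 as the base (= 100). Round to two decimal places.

131.96

Laspeyres quantity index uses base-period prices as weights.
ΣP(Q1 2019)·Q(Q2 2019) = 2×60 + 13×110 + 532×3 = 120 + 1430 + 1596 = 3146
ΣP(Q1 2019)·Q(Q1 2019) = 2×75 + 13×90 + 532×2 = 150 + 1170 + 1064 = 2384
Index = 3146 / 2384 × 100 = 131.9631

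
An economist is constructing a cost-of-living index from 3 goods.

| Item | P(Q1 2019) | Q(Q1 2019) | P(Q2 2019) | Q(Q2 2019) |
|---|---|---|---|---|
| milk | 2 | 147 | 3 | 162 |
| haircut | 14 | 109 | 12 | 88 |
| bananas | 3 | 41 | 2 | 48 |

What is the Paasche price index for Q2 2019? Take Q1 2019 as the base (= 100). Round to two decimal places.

Paasche price index uses current-period quantities as weights.
ΣP(Q2 2019)·Q(Q2 2019) = 3×162 + 12×88 + 2×48 = 486 + 1056 + 96 = 1638
ΣP(Q1 2019)·Q(Q2 2019) = 2×162 + 14×88 + 3×48 = 324 + 1232 + 144 = 1700
Index = 1638 / 1700 × 100 = 96.3529

96.35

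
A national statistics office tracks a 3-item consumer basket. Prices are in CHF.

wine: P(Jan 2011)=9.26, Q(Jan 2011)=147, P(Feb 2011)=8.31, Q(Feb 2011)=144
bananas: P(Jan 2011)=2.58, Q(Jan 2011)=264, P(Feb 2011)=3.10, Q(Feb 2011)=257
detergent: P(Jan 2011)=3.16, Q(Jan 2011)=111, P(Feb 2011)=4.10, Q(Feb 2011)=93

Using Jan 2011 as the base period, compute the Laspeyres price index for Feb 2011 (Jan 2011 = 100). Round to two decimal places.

Laspeyres price index uses base-period quantities as weights.
ΣP(Feb 2011)·Q(Jan 2011) = 8.31×147 + 3.10×264 + 4.10×111 = 1221.57 + 818.4 + 455.1 = 2495.07
ΣP(Jan 2011)·Q(Jan 2011) = 9.26×147 + 2.58×264 + 3.16×111 = 1361.22 + 681.12 + 350.76 = 2393.1
Index = 2495.07 / 2393.1 × 100 = 104.2610

104.26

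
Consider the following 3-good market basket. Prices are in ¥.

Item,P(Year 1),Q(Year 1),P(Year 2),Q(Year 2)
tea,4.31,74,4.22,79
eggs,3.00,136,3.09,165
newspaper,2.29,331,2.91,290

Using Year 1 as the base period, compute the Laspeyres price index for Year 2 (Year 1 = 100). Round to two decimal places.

Laspeyres price index uses base-period quantities as weights.
ΣP(Year 2)·Q(Year 1) = 4.22×74 + 3.09×136 + 2.91×331 = 312.28 + 420.24 + 963.21 = 1695.73
ΣP(Year 1)·Q(Year 1) = 4.31×74 + 3.00×136 + 2.29×331 = 318.94 + 408 + 757.99 = 1484.93
Index = 1695.73 / 1484.93 × 100 = 114.1960

114.20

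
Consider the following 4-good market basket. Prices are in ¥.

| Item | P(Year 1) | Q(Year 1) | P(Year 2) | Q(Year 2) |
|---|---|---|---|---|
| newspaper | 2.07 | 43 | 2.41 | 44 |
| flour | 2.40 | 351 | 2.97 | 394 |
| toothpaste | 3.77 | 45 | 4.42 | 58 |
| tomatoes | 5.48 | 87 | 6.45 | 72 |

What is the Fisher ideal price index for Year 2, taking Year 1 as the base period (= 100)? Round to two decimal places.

Laspeyres component (base-period weights):
ΣP(Year 2)Q(Year 1) = 2.41×43 + 2.97×351 + 4.42×45 + 6.45×87 = 103.63 + 1042.47 + 198.9 + 561.15 = 1906.15
ΣP(Year 1)Q(Year 1) = 2.07×43 + 2.40×351 + 3.77×45 + 5.48×87 = 89.01 + 842.4 + 169.65 + 476.76 = 1577.82
L = 1906.15 / 1577.82 × 100 = 120.8091
Paasche component (current-period weights):
ΣP(Year 2)Q(Year 2) = 2.41×44 + 2.97×394 + 4.42×58 + 6.45×72 = 106.04 + 1170.18 + 256.36 + 464.4 = 1996.98
ΣP(Year 1)Q(Year 2) = 2.07×44 + 2.40×394 + 3.77×58 + 5.48×72 = 91.08 + 945.6 + 218.66 + 394.56 = 1649.9
P = 1996.98 / 1649.9 × 100 = 121.0364
Fisher = √(L × P) = √(120.8091 × 121.0364) = 120.9227

120.92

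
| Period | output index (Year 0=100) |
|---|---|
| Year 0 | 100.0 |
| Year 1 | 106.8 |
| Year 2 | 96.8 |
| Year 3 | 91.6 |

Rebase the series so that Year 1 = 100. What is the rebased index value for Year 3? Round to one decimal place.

85.8

Rebased(Year 3) = 91.6 / 106.8 × 100 = 85.7678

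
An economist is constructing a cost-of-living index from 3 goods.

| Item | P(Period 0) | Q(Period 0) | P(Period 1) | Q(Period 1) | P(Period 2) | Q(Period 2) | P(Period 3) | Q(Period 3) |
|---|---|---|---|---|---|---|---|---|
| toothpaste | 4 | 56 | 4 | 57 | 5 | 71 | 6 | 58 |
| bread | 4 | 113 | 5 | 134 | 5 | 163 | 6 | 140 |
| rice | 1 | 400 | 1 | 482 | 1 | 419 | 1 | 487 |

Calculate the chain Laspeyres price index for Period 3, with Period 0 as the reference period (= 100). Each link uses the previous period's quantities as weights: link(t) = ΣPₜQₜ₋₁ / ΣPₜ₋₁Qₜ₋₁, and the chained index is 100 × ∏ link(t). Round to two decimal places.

132.01

Link Period 0→Period 1:
ΣP(Period 1)Q(Period 0) = 4×56 + 5×113 + 1×400 = 224 + 565 + 400 = 1189
ΣP(Period 0)Q(Period 0) = 4×56 + 4×113 + 1×400 = 224 + 452 + 400 = 1076
link = 1189/1076 = 1.105019
Link Period 1→Period 2:
ΣP(Period 2)Q(Period 1) = 5×57 + 5×134 + 1×482 = 285 + 670 + 482 = 1437
ΣP(Period 1)Q(Period 1) = 4×57 + 5×134 + 1×482 = 228 + 670 + 482 = 1380
link = 1437/1380 = 1.041304
Link Period 2→Period 3:
ΣP(Period 3)Q(Period 2) = 6×71 + 6×163 + 1×419 = 426 + 978 + 419 = 1823
ΣP(Period 2)Q(Period 2) = 5×71 + 5×163 + 1×419 = 355 + 815 + 419 = 1589
link = 1823/1589 = 1.147262
Chained index = 100 × 1.105019 × 1.041304 × 1.147262 = 132.0110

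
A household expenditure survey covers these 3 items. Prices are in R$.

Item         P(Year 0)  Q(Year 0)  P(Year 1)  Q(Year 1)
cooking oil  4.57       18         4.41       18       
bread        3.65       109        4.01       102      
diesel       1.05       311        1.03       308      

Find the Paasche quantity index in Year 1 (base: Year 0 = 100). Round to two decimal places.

Paasche quantity index uses current-period prices as weights.
ΣP(Year 1)·Q(Year 1) = 4.41×18 + 4.01×102 + 1.03×308 = 79.38 + 409.02 + 317.24 = 805.64
ΣP(Year 1)·Q(Year 0) = 4.41×18 + 4.01×109 + 1.03×311 = 79.38 + 437.09 + 320.33 = 836.8
Index = 805.64 / 836.8 × 100 = 96.2763

96.28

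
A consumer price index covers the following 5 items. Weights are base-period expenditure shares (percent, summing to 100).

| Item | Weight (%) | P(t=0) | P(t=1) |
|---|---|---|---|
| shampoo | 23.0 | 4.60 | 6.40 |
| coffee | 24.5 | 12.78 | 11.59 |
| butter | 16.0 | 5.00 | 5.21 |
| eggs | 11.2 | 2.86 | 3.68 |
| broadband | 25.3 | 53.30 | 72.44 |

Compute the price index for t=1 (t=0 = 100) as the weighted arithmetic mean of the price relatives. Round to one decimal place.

119.7

shampoo: 23.0 × (6.40/4.60) = 23.0 × 1.391304 = 32.0000
coffee: 24.5 × (11.59/12.78) = 24.5 × 0.906886 = 22.2187
butter: 16.0 × (5.21/5.00) = 16.0 × 1.042000 = 16.6720
eggs: 11.2 × (3.68/2.86) = 11.2 × 1.286713 = 14.4112
broadband: 25.3 × (72.44/53.30) = 25.3 × 1.359099 = 34.3852
Index = Σ wᵢ·(p₁ᵢ/p₀ᵢ) = 32.0000 + 22.2187 + 16.6720 + 14.4112 + 34.3852 = 119.6871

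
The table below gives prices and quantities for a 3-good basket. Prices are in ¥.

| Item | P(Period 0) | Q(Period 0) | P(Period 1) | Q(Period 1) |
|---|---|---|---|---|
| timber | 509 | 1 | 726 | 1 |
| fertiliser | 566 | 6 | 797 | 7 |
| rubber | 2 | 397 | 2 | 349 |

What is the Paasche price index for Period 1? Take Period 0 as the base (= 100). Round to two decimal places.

135.48

Paasche price index uses current-period quantities as weights.
ΣP(Period 1)·Q(Period 1) = 726×1 + 797×7 + 2×349 = 726 + 5579 + 698 = 7003
ΣP(Period 0)·Q(Period 1) = 509×1 + 566×7 + 2×349 = 509 + 3962 + 698 = 5169
Index = 7003 / 5169 × 100 = 135.4808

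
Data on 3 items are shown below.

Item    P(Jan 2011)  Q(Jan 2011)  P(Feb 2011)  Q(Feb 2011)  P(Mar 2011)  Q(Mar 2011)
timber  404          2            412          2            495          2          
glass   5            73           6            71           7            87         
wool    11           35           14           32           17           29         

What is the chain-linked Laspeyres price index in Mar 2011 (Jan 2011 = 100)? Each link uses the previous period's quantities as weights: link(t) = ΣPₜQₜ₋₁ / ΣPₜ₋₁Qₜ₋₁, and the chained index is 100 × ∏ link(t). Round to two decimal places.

Link Jan 2011→Feb 2011:
ΣP(Feb 2011)Q(Jan 2011) = 412×2 + 6×73 + 14×35 = 824 + 438 + 490 = 1752
ΣP(Jan 2011)Q(Jan 2011) = 404×2 + 5×73 + 11×35 = 808 + 365 + 385 = 1558
link = 1752/1558 = 1.124519
Link Feb 2011→Mar 2011:
ΣP(Mar 2011)Q(Feb 2011) = 495×2 + 7×71 + 17×32 = 990 + 497 + 544 = 2031
ΣP(Feb 2011)Q(Feb 2011) = 412×2 + 6×71 + 14×32 = 824 + 426 + 448 = 1698
link = 2031/1698 = 1.196113
Chained index = 100 × 1.124519 × 1.196113 = 134.5051

134.51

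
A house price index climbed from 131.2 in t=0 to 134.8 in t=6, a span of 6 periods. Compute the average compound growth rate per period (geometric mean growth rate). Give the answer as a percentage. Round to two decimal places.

0.45%

Growth factor = (134.8/131.2)^(1/6) = (1.027439)^(1/6) = 1.004522
Growth rate = 1.004522 − 1 = 0.004522 = 0.4522%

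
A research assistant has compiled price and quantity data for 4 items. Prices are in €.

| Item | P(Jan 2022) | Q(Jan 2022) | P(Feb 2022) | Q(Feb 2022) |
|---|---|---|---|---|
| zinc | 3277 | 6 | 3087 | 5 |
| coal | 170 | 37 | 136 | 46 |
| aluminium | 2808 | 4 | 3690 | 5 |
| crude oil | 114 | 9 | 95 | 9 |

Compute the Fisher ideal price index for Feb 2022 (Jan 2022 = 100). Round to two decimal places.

103.45

Laspeyres component (base-period weights):
ΣP(Feb 2022)Q(Jan 2022) = 3087×6 + 136×37 + 3690×4 + 95×9 = 18522 + 5032 + 14760 + 855 = 39169
ΣP(Jan 2022)Q(Jan 2022) = 3277×6 + 170×37 + 2808×4 + 114×9 = 19662 + 6290 + 11232 + 1026 = 38210
L = 39169 / 38210 × 100 = 102.5098
Paasche component (current-period weights):
ΣP(Feb 2022)Q(Feb 2022) = 3087×5 + 136×46 + 3690×5 + 95×9 = 15435 + 6256 + 18450 + 855 = 40996
ΣP(Jan 2022)Q(Feb 2022) = 3277×5 + 170×46 + 2808×5 + 114×9 = 16385 + 7820 + 14040 + 1026 = 39271
P = 40996 / 39271 × 100 = 104.3926
Fisher = √(L × P) = √(102.5098 × 104.3926) = 103.4469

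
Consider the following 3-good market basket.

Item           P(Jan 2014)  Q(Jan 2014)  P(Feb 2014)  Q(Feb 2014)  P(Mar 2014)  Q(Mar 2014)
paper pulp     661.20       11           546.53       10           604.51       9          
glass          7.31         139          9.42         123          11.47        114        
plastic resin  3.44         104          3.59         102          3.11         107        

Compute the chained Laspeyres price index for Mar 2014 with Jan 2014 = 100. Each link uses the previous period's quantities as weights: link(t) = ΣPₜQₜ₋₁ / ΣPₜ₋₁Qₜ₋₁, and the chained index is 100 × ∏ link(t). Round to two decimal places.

98.95

Link Jan 2014→Feb 2014:
ΣP(Feb 2014)Q(Jan 2014) = 546.53×11 + 9.42×139 + 3.59×104 = 6011.83 + 1309.38 + 373.36 = 7694.57
ΣP(Jan 2014)Q(Jan 2014) = 661.20×11 + 7.31×139 + 3.44×104 = 7273.2 + 1016.09 + 357.76 = 8647.05
link = 7694.57/8647.05 = 0.889849
Link Feb 2014→Mar 2014:
ΣP(Mar 2014)Q(Feb 2014) = 604.51×10 + 11.47×123 + 3.11×102 = 6045.1 + 1410.81 + 317.22 = 7773.13
ΣP(Feb 2014)Q(Feb 2014) = 546.53×10 + 9.42×123 + 3.59×102 = 5465.3 + 1158.66 + 366.18 = 6990.14
link = 7773.13/6990.14 = 1.112013
Chained index = 100 × 0.889849 × 1.112013 = 98.9524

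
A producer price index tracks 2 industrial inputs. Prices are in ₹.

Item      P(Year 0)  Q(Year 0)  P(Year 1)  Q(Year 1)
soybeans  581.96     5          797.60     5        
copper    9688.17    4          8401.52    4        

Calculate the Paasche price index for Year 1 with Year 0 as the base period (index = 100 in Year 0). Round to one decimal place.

90.2

Paasche price index uses current-period quantities as weights.
ΣP(Year 1)·Q(Year 1) = 797.60×5 + 8401.52×4 = 3988 + 33606.08 = 37594.08
ΣP(Year 0)·Q(Year 1) = 581.96×5 + 9688.17×4 = 2909.8 + 38752.68 = 41662.48
Index = 37594.08 / 41662.48 × 100 = 90.2349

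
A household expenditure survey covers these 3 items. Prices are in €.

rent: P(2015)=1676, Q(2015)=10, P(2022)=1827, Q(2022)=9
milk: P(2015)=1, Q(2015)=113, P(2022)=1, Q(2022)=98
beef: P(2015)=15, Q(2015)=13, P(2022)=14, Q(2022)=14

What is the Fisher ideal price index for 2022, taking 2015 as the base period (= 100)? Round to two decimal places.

Laspeyres component (base-period weights):
ΣP(2022)Q(2015) = 1827×10 + 1×113 + 14×13 = 18270 + 113 + 182 = 18565
ΣP(2015)Q(2015) = 1676×10 + 1×113 + 15×13 = 16760 + 113 + 195 = 17068
L = 18565 / 17068 × 100 = 108.7708
Paasche component (current-period weights):
ΣP(2022)Q(2022) = 1827×9 + 1×98 + 14×14 = 16443 + 98 + 196 = 16737
ΣP(2015)Q(2022) = 1676×9 + 1×98 + 15×14 = 15084 + 98 + 210 = 15392
P = 16737 / 15392 × 100 = 108.7383
Fisher = √(L × P) = √(108.7708 × 108.7383) = 108.7546

108.75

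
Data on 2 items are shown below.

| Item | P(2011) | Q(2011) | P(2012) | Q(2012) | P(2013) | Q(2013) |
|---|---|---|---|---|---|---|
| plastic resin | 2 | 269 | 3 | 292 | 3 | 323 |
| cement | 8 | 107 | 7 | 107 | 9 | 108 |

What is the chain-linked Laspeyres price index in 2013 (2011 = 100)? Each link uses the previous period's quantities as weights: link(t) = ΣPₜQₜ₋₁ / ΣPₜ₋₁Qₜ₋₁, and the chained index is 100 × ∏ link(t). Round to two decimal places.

126.32

Link 2011→2012:
ΣP(2012)Q(2011) = 3×269 + 7×107 = 807 + 749 = 1556
ΣP(2011)Q(2011) = 2×269 + 8×107 = 538 + 856 = 1394
link = 1556/1394 = 1.116212
Link 2012→2013:
ΣP(2013)Q(2012) = 3×292 + 9×107 = 876 + 963 = 1839
ΣP(2012)Q(2012) = 3×292 + 7×107 = 876 + 749 = 1625
link = 1839/1625 = 1.131692
Chained index = 100 × 1.116212 × 1.131692 = 126.3209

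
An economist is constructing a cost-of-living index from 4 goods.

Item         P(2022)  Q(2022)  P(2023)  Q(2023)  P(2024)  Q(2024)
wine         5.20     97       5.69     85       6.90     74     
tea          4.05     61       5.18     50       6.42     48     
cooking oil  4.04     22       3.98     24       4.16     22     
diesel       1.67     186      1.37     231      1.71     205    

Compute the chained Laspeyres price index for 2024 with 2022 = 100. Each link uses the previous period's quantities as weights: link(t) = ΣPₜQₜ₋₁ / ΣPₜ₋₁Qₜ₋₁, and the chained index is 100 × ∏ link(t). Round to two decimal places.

Link 2022→2023:
ΣP(2023)Q(2022) = 5.69×97 + 5.18×61 + 3.98×22 + 1.37×186 = 551.93 + 315.98 + 87.56 + 254.82 = 1210.29
ΣP(2022)Q(2022) = 5.20×97 + 4.05×61 + 4.04×22 + 1.67×186 = 504.4 + 247.05 + 88.88 + 310.62 = 1150.95
link = 1210.29/1150.95 = 1.051557
Link 2023→2024:
ΣP(2024)Q(2023) = 6.90×85 + 6.42×50 + 4.16×24 + 1.71×231 = 586.5 + 321 + 99.84 + 395.01 = 1402.35
ΣP(2023)Q(2023) = 5.69×85 + 5.18×50 + 3.98×24 + 1.37×231 = 483.65 + 259 + 95.52 + 316.47 = 1154.64
link = 1402.35/1154.64 = 1.214534
Chained index = 100 × 1.051557 × 1.214534 = 127.7153

127.72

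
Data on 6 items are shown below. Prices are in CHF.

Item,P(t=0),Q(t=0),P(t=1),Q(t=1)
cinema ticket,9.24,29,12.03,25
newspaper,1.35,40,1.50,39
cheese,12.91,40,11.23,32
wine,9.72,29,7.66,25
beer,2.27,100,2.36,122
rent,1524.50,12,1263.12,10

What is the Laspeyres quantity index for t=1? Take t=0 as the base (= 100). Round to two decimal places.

Laspeyres quantity index uses base-period prices as weights.
ΣP(t=0)·Q(t=1) = 9.24×25 + 1.35×39 + 12.91×32 + 9.72×25 + 2.27×122 + 1524.50×10 = 231 + 52.65 + 413.12 + 243 + 276.94 + 15245 = 16461.71
ΣP(t=0)·Q(t=0) = 9.24×29 + 1.35×40 + 12.91×40 + 9.72×29 + 2.27×100 + 1524.50×12 = 267.96 + 54 + 516.4 + 281.88 + 227 + 18294 = 19641.24
Index = 16461.71 / 19641.24 × 100 = 83.8120

83.81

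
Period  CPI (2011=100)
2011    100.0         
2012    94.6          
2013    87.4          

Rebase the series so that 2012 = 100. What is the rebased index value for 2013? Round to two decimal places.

Rebased(2013) = 87.4 / 94.6 × 100 = 92.3890

92.39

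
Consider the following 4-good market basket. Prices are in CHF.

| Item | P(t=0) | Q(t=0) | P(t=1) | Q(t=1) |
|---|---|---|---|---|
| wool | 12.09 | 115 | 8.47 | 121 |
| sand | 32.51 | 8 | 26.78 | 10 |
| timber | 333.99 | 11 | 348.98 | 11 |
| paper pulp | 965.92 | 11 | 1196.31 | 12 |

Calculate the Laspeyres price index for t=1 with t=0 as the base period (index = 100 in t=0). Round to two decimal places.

114.03

Laspeyres price index uses base-period quantities as weights.
ΣP(t=1)·Q(t=0) = 8.47×115 + 26.78×8 + 348.98×11 + 1196.31×11 = 974.05 + 214.24 + 3838.78 + 13159.41 = 18186.48
ΣP(t=0)·Q(t=0) = 12.09×115 + 32.51×8 + 333.99×11 + 965.92×11 = 1390.35 + 260.08 + 3673.89 + 10625.12 = 15949.44
Index = 18186.48 / 15949.44 × 100 = 114.0258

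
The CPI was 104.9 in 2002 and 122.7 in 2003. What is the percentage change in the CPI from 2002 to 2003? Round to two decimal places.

16.97%

Change = (122.7 − 104.9) / 104.9 × 100
       = 17.8 / 104.9 × 100 = 16.9685%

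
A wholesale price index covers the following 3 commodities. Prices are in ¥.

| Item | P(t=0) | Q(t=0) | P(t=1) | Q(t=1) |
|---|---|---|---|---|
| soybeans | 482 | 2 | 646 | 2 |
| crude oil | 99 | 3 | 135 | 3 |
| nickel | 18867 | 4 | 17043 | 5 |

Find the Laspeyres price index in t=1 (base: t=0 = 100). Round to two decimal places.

Laspeyres price index uses base-period quantities as weights.
ΣP(t=1)·Q(t=0) = 646×2 + 135×3 + 17043×4 = 1292 + 405 + 68172 = 69869
ΣP(t=0)·Q(t=0) = 482×2 + 99×3 + 18867×4 = 964 + 297 + 75468 = 76729
Index = 69869 / 76729 × 100 = 91.0594

91.06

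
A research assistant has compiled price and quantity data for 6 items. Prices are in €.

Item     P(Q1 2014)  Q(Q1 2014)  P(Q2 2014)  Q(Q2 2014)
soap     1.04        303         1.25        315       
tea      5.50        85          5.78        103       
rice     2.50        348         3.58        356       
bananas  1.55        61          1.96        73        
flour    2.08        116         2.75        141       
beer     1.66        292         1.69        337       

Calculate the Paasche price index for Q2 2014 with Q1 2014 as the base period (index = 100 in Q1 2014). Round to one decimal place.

Paasche price index uses current-period quantities as weights.
ΣP(Q2 2014)·Q(Q2 2014) = 1.25×315 + 5.78×103 + 3.58×356 + 1.96×73 + 2.75×141 + 1.69×337 = 393.75 + 595.34 + 1274.48 + 143.08 + 387.75 + 569.53 = 3363.93
ΣP(Q1 2014)·Q(Q2 2014) = 1.04×315 + 5.50×103 + 2.50×356 + 1.55×73 + 2.08×141 + 1.66×337 = 327.6 + 566.5 + 890 + 113.15 + 293.28 + 559.42 = 2749.95
Index = 3363.93 / 2749.95 × 100 = 122.3270

122.3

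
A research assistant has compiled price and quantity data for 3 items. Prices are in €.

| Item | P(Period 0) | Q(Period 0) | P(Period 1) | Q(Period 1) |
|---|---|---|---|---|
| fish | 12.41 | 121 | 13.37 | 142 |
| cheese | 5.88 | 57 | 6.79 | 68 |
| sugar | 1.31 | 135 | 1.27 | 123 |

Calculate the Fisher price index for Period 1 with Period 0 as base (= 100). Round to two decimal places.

108.20

Laspeyres component (base-period weights):
ΣP(Period 1)Q(Period 0) = 13.37×121 + 6.79×57 + 1.27×135 = 1617.77 + 387.03 + 171.45 = 2176.25
ΣP(Period 0)Q(Period 0) = 12.41×121 + 5.88×57 + 1.31×135 = 1501.61 + 335.16 + 176.85 = 2013.62
L = 2176.25 / 2013.62 × 100 = 108.0765
Paasche component (current-period weights):
ΣP(Period 1)Q(Period 1) = 13.37×142 + 6.79×68 + 1.27×123 = 1898.54 + 461.72 + 156.21 = 2516.47
ΣP(Period 0)Q(Period 1) = 12.41×142 + 5.88×68 + 1.31×123 = 1762.22 + 399.84 + 161.13 = 2323.19
P = 2516.47 / 2323.19 × 100 = 108.3196
Fisher = √(L × P) = √(108.0765 × 108.3196) = 108.1980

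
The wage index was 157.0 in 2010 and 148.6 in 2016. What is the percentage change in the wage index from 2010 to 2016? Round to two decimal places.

-5.35%

Change = (148.6 − 157.0) / 157.0 × 100
       = -8.4 / 157.0 × 100 = -5.3503%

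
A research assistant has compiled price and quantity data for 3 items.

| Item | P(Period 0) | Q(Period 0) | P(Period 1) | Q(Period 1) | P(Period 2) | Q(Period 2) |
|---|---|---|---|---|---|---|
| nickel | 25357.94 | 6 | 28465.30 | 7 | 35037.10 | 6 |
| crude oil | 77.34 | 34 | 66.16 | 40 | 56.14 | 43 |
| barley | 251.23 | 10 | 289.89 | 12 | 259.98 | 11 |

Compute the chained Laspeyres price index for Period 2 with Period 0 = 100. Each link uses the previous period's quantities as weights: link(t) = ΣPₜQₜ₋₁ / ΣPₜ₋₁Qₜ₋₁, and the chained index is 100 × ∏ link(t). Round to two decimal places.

136.50

Link Period 0→Period 1:
ΣP(Period 1)Q(Period 0) = 28465.30×6 + 66.16×34 + 289.89×10 = 170791.8 + 2249.44 + 2898.9 = 175940.14
ΣP(Period 0)Q(Period 0) = 25357.94×6 + 77.34×34 + 251.23×10 = 152147.64 + 2629.56 + 2512.3 = 157289.5
link = 175940.14/157289.5 = 1.118575
Link Period 1→Period 2:
ΣP(Period 2)Q(Period 1) = 35037.10×7 + 56.14×40 + 259.98×12 = 245259.7 + 2245.6 + 3119.76 = 250625.06
ΣP(Period 1)Q(Period 1) = 28465.30×7 + 66.16×40 + 289.89×12 = 199257.1 + 2646.4 + 3478.68 = 205382.18
link = 250625.06/205382.18 = 1.220286
Chained index = 100 × 1.118575 × 1.220286 = 136.4982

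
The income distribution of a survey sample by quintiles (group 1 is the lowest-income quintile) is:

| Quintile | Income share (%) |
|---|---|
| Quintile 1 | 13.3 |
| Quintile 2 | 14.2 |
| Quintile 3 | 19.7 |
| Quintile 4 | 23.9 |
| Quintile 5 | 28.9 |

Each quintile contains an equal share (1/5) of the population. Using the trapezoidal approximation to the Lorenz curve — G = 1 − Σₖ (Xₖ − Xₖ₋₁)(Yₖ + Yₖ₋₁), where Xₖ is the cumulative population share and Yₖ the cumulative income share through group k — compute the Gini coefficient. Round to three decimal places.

0.164

Cumulative income shares Yₖ: 0.1330, 0.2750, 0.4720, 0.7110, 1.0000
Σ (Xₖ−Xₖ₋₁)(Yₖ+Yₖ₋₁) = (1/5)(0.1330+0.0000) + (1/5)(0.2750+0.1330) + (1/5)(0.4720+0.2750) + (1/5)(0.7110+0.4720) + (1/5)(1.0000+0.7110)
  = 0.0266 + 0.0816 + 0.1494 + 0.2366 + 0.3422 = 0.8364
G = 1 − 0.8364 = 0.1636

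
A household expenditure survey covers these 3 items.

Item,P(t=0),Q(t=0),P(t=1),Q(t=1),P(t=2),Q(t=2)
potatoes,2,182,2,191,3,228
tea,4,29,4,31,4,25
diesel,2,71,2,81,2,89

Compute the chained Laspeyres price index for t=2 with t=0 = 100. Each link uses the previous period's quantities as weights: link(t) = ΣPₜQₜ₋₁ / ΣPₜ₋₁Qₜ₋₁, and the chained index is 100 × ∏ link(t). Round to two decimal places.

128.59

Link t=0→t=1:
ΣP(t=1)Q(t=0) = 2×182 + 4×29 + 2×71 = 364 + 116 + 142 = 622
ΣP(t=0)Q(t=0) = 2×182 + 4×29 + 2×71 = 364 + 116 + 142 = 622
link = 622/622 = 1.000000
Link t=1→t=2:
ΣP(t=2)Q(t=1) = 3×191 + 4×31 + 2×81 = 573 + 124 + 162 = 859
ΣP(t=1)Q(t=1) = 2×191 + 4×31 + 2×81 = 382 + 124 + 162 = 668
link = 859/668 = 1.285928
Chained index = 100 × 1.000000 × 1.285928 = 128.5928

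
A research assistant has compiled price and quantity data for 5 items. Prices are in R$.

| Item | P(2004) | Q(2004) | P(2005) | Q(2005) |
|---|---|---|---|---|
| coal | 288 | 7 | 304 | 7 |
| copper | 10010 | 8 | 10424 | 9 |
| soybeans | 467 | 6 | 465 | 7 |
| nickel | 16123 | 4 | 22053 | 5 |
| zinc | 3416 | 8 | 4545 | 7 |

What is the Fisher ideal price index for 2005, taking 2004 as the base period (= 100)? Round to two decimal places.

120.58

Laspeyres component (base-period weights):
ΣP(2005)Q(2004) = 304×7 + 10424×8 + 465×6 + 22053×4 + 4545×8 = 2128 + 83392 + 2790 + 88212 + 36360 = 212882
ΣP(2004)Q(2004) = 288×7 + 10010×8 + 467×6 + 16123×4 + 3416×8 = 2016 + 80080 + 2802 + 64492 + 27328 = 176718
L = 212882 / 176718 × 100 = 120.4642
Paasche component (current-period weights):
ΣP(2005)Q(2005) = 304×7 + 10424×9 + 465×7 + 22053×5 + 4545×7 = 2128 + 93816 + 3255 + 110265 + 31815 = 241279
ΣP(2004)Q(2005) = 288×7 + 10010×9 + 467×7 + 16123×5 + 3416×7 = 2016 + 90090 + 3269 + 80615 + 23912 = 199902
P = 241279 / 199902 × 100 = 120.6986
Fisher = √(L × P) = √(120.4642 × 120.6986) = 120.5814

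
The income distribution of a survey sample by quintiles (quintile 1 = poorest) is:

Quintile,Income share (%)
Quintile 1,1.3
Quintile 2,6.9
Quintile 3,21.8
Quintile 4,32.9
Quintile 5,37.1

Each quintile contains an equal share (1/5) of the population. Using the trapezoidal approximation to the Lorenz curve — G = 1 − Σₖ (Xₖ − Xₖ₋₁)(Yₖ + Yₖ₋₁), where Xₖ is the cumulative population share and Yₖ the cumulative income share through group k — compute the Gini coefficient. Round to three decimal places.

Cumulative income shares Yₖ: 0.0130, 0.0820, 0.3000, 0.6290, 1.0000
Σ (Xₖ−Xₖ₋₁)(Yₖ+Yₖ₋₁) = (1/5)(0.0130+0.0000) + (1/5)(0.0820+0.0130) + (1/5)(0.3000+0.0820) + (1/5)(0.6290+0.3000) + (1/5)(1.0000+0.6290)
  = 0.0026 + 0.0190 + 0.0764 + 0.1858 + 0.3258 = 0.6096
G = 1 − 0.6096 = 0.3904

0.390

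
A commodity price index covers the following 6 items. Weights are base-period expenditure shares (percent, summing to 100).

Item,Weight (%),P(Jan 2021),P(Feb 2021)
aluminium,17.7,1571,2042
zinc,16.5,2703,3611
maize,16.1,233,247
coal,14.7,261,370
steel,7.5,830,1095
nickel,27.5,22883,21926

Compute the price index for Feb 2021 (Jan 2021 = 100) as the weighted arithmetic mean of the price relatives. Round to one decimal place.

aluminium: 17.7 × (2042/1571) = 17.7 × 1.299809 = 23.0066
zinc: 16.5 × (3611/2703) = 16.5 × 1.335923 = 22.0427
maize: 16.1 × (247/233) = 16.1 × 1.060086 = 17.0674
coal: 14.7 × (370/261) = 14.7 × 1.417625 = 20.8391
steel: 7.5 × (1095/830) = 7.5 × 1.319277 = 9.8946
nickel: 27.5 × (21926/22883) = 27.5 × 0.958179 = 26.3499
Index = Σ wᵢ·(p₁ᵢ/p₀ᵢ) = 23.0066 + 22.0427 + 17.0674 + 20.8391 + 9.8946 + 26.3499 = 119.2003

119.2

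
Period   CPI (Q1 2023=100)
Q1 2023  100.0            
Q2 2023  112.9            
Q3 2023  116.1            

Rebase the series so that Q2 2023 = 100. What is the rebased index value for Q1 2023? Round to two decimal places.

Rebased(Q1 2023) = 100.0 / 112.9 × 100 = 88.5740

88.57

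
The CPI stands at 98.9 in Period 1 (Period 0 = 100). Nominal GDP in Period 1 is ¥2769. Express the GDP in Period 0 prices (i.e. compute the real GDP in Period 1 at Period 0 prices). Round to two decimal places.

2799.80

Real = Nominal ÷ (Index/100) = 2769 ÷ (98.9/100)
     = 2769 ÷ 0.989 = 2799.7978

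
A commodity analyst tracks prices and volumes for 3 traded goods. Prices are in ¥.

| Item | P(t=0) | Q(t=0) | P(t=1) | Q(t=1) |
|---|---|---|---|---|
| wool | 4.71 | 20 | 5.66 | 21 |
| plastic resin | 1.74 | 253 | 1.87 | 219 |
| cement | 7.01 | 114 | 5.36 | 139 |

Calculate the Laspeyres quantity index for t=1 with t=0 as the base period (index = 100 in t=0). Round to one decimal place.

109.1

Laspeyres quantity index uses base-period prices as weights.
ΣP(t=0)·Q(t=1) = 4.71×21 + 1.74×219 + 7.01×139 = 98.91 + 381.06 + 974.39 = 1454.36
ΣP(t=0)·Q(t=0) = 4.71×20 + 1.74×253 + 7.01×114 = 94.2 + 440.22 + 799.14 = 1333.56
Index = 1454.36 / 1333.56 × 100 = 109.0585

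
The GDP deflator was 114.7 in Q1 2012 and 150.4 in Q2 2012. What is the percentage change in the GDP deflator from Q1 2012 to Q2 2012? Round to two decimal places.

Change = (150.4 − 114.7) / 114.7 × 100
       = 35.7 / 114.7 × 100 = 31.1247%

31.12%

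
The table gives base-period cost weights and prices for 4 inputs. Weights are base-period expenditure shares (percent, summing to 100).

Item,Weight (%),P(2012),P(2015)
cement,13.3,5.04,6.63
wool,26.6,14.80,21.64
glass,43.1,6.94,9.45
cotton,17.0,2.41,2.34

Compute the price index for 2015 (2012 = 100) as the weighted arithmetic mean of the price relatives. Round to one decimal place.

cement: 13.3 × (6.63/5.04) = 13.3 × 1.315476 = 17.4958
wool: 26.6 × (21.64/14.80) = 26.6 × 1.462162 = 38.8935
glass: 43.1 × (9.45/6.94) = 43.1 × 1.361671 = 58.6880
cotton: 17.0 × (2.34/2.41) = 17.0 × 0.970954 = 16.5062
Index = Σ wᵢ·(p₁ᵢ/p₀ᵢ) = 17.4958 + 38.8935 + 58.6880 + 16.5062 = 131.5836

131.6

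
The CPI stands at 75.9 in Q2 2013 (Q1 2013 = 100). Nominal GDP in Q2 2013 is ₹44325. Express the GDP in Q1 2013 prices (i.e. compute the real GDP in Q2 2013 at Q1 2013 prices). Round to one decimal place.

Real = Nominal ÷ (Index/100) = 44325 ÷ (75.9/100)
     = 44325 ÷ 0.759 = 58399.2095

58399.2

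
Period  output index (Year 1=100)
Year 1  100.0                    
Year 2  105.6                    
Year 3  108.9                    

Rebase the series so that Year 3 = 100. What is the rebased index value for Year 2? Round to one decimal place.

Rebased(Year 2) = 105.6 / 108.9 × 100 = 96.9697

97.0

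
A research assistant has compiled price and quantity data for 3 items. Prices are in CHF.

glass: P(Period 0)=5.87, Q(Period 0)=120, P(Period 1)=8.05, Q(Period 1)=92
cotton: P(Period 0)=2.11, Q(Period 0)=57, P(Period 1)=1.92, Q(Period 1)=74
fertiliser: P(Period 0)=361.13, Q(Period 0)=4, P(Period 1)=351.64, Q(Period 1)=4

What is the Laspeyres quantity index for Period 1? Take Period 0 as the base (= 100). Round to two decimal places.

94.34

Laspeyres quantity index uses base-period prices as weights.
ΣP(Period 0)·Q(Period 1) = 5.87×92 + 2.11×74 + 361.13×4 = 540.04 + 156.14 + 1444.52 = 2140.7
ΣP(Period 0)·Q(Period 0) = 5.87×120 + 2.11×57 + 361.13×4 = 704.4 + 120.27 + 1444.52 = 2269.19
Index = 2140.7 / 2269.19 × 100 = 94.3376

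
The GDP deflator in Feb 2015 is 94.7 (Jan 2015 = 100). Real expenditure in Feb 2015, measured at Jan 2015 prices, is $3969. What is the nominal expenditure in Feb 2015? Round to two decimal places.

3758.64

Nominal = Real × (Index/100) = 3969 × (94.7/100)
        = 3969 × 0.947 = 3758.6430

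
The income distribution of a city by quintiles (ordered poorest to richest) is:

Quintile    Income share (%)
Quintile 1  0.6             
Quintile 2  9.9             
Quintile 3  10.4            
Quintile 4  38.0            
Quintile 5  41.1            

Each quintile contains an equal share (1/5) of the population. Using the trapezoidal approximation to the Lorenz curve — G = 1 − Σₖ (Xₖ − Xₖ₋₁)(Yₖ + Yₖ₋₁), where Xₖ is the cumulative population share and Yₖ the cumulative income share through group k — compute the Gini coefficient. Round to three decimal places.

0.436

Cumulative income shares Yₖ: 0.0060, 0.1050, 0.2090, 0.5890, 1.0000
Σ (Xₖ−Xₖ₋₁)(Yₖ+Yₖ₋₁) = (1/5)(0.0060+0.0000) + (1/5)(0.1050+0.0060) + (1/5)(0.2090+0.1050) + (1/5)(0.5890+0.2090) + (1/5)(1.0000+0.5890)
  = 0.0012 + 0.0222 + 0.0628 + 0.1596 + 0.3178 = 0.5636
G = 1 − 0.5636 = 0.4364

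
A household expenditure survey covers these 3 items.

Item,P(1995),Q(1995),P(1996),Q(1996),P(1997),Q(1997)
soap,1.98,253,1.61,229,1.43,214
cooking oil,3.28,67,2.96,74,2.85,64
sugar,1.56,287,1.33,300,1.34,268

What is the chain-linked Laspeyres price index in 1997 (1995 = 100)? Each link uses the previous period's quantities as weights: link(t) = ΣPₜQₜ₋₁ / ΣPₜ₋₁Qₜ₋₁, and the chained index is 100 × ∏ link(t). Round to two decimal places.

Link 1995→1996:
ΣP(1996)Q(1995) = 1.61×253 + 2.96×67 + 1.33×287 = 407.33 + 198.32 + 381.71 = 987.36
ΣP(1995)Q(1995) = 1.98×253 + 3.28×67 + 1.56×287 = 500.94 + 219.76 + 447.72 = 1168.42
link = 987.36/1168.42 = 0.845039
Link 1996→1997:
ΣP(1997)Q(1996) = 1.43×229 + 2.85×74 + 1.34×300 = 327.47 + 210.9 + 402 = 940.37
ΣP(1996)Q(1996) = 1.61×229 + 2.96×74 + 1.33×300 = 368.69 + 219.04 + 399 = 986.73
link = 940.37/986.73 = 0.953017
Chained index = 100 × 0.845039 × 0.953017 = 80.5336

80.53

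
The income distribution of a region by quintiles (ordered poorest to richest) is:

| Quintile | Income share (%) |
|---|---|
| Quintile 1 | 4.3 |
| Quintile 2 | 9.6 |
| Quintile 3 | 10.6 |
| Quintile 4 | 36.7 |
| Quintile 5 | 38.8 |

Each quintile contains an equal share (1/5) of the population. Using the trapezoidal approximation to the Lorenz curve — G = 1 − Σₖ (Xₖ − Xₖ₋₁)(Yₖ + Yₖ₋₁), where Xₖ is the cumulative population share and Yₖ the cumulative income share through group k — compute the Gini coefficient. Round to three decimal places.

0.384

Cumulative income shares Yₖ: 0.0430, 0.1390, 0.2450, 0.6120, 1.0000
Σ (Xₖ−Xₖ₋₁)(Yₖ+Yₖ₋₁) = (1/5)(0.0430+0.0000) + (1/5)(0.1390+0.0430) + (1/5)(0.2450+0.1390) + (1/5)(0.6120+0.2450) + (1/5)(1.0000+0.6120)
  = 0.0086 + 0.0364 + 0.0768 + 0.1714 + 0.3224 = 0.6156
G = 1 − 0.6156 = 0.3844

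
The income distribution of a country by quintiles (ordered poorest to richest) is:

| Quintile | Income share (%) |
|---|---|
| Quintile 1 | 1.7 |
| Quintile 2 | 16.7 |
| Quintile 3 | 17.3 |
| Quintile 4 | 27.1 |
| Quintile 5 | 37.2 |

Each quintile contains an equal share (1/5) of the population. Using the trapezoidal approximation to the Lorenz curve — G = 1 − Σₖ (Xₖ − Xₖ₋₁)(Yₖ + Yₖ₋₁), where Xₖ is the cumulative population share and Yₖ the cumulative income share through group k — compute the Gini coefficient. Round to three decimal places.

0.326

Cumulative income shares Yₖ: 0.0170, 0.1840, 0.3570, 0.6280, 1.0000
Σ (Xₖ−Xₖ₋₁)(Yₖ+Yₖ₋₁) = (1/5)(0.0170+0.0000) + (1/5)(0.1840+0.0170) + (1/5)(0.3570+0.1840) + (1/5)(0.6280+0.3570) + (1/5)(1.0000+0.6280)
  = 0.0034 + 0.0402 + 0.1082 + 0.1970 + 0.3256 = 0.6744
G = 1 − 0.6744 = 0.3256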